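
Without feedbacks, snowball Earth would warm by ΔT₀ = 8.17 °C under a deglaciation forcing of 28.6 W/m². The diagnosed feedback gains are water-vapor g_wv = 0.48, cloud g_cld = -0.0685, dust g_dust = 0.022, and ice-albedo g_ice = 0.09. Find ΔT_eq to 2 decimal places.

Total gain g = 0.48 − 0.0685 + 0.022 + 0.09 = 0.5235.
Amplification A = 1/(1 − 0.5235) = 2.099.
ΔT = 8.17 × 2.099 = 17.15 °C.

17.15 °C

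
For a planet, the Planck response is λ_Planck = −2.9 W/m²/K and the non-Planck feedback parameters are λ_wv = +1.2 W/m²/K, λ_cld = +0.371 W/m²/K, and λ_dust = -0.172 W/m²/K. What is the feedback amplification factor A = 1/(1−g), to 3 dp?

1.932

Convert to gains: g_wv = 1.2/2.9 = 0.4138; g_cld = 0.371/2.9 = 0.1279; g_dust = -0.172/2.9 = -0.05931.
Total gain g = 0.48239.
A = 1/(1 − 0.48239) = 1.932.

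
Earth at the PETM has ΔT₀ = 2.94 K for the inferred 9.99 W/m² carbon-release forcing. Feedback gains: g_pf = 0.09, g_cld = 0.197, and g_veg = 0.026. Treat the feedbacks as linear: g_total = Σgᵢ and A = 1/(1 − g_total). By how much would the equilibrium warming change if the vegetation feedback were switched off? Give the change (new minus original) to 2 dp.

Original: g = 0.313, ΔT = 2.94/(1−0.313) = 4.2795 K.
Without vegetation: g' = 0.287, ΔT' = 2.94/(1−0.287) = 4.1234 K.
Change = 4.1234 − 4.2795 = -0.16 K.

-0.16 K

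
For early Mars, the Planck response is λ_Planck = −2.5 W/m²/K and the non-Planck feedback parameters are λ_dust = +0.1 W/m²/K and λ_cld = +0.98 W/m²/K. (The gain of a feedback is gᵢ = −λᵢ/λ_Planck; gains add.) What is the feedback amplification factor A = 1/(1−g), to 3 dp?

Convert to gains: g_dust = 0.1/2.5 = 0.04; g_cld = 0.98/2.5 = 0.392.
Total gain g = 0.432.
A = 1/(1 − 0.432) = 1.761.

1.761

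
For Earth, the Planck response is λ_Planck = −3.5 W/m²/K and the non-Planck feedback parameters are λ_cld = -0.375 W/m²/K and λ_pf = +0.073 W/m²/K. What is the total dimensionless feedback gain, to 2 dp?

-0.09

Convert to gains: g_cld = -0.375/3.5 = -0.1071; g_pf = 0.073/3.5 = 0.02086.
Total gain g = -0.08624.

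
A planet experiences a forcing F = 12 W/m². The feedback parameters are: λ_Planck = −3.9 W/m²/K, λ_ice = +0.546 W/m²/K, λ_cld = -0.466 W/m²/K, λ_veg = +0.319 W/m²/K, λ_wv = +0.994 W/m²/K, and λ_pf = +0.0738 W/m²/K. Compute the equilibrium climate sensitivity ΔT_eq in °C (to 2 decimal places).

4.93 °C

Net feedback parameter λ = (−3.9) + (+0.546) + (-0.466) + (+0.319) + (+0.994) + (+0.0738) = -2.4332 W/m²/K.
ΔT = −F/λ = −12/(-2.4332) = 4.93 °C.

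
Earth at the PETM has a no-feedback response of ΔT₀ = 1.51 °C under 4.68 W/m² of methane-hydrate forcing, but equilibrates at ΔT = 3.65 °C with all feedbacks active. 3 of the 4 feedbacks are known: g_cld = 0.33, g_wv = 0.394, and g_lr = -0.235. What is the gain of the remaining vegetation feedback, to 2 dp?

0.10

Amplification A = ΔT/ΔT₀ = 3.65/1.51 = 2.417.
Total gain g = 1 − 1/A = 1 − 1/2.417 = 0.5863.
Known gains sum to 0.33 + 0.394 − 0.235 = 0.489.
g_veg = 0.5863 − 0.489 = 0.10.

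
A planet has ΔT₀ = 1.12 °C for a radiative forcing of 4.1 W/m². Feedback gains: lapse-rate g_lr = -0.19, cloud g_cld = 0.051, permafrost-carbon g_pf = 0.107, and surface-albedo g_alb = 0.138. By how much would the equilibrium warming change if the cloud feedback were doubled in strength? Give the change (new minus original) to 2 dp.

Original: g = 0.106, ΔT = 1.12/(1−0.106) = 1.2528 °C.
With doubled cloud: g' = 0.157, ΔT' = 1.12/(1−0.157) = 1.3286 °C.
Change = 1.3286 − 1.2528 = 0.08 °C.

0.08 °C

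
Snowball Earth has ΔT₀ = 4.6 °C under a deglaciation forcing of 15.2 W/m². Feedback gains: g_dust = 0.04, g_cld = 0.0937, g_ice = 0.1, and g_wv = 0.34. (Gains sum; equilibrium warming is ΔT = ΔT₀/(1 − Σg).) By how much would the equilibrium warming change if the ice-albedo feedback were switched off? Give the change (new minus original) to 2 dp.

-2.05 °C

Original: g = 0.5737, ΔT = 4.6/(1−0.5737) = 10.7905 °C.
Without ice-albedo: g' = 0.4737, ΔT' = 4.6/(1−0.4737) = 8.7403 °C.
Change = 8.7403 − 10.7905 = -2.05 °C.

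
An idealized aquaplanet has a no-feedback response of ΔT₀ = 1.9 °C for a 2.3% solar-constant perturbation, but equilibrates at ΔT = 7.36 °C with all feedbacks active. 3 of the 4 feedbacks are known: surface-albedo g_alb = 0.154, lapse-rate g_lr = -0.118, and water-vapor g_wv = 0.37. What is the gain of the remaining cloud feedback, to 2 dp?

0.34

Amplification A = ΔT/ΔT₀ = 7.36/1.9 = 3.874.
Total gain g = 1 − 1/A = 1 − 1/3.874 = 0.7419.
Known gains sum to 0.154 − 0.118 + 0.37 = 0.406.
g_cld = 0.7419 − 0.406 = 0.34.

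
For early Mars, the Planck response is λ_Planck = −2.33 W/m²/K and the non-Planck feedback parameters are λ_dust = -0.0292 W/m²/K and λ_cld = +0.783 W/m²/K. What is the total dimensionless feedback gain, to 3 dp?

Convert to gains: g_dust = -0.0292/2.33 = -0.01253; g_cld = 0.783/2.33 = 0.3361.
Total gain g = 0.32357.

0.324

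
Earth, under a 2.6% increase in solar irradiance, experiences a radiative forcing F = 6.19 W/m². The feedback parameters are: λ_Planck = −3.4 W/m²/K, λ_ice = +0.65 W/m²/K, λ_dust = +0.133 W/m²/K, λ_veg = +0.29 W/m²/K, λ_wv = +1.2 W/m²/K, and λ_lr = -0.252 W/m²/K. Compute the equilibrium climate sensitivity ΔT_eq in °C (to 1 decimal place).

Net feedback parameter λ = (−3.4) + (+0.65) + (+0.133) + (+0.29) + (+1.2) + (-0.252) = -1.379 W/m²/K.
ΔT = −F/λ = −6.19/(-1.379) = 4.5 °C.

4.5 °C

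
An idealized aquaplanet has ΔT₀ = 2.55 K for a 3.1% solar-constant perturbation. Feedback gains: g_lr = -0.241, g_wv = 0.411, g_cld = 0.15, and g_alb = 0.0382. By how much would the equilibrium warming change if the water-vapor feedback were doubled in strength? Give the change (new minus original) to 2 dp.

Original: g = 0.3582, ΔT = 2.55/(1−0.3582) = 3.9732 K.
With doubled water-vapor: g' = 0.7692, ΔT' = 2.55/(1−0.7692) = 11.0485 K.
Change = 11.0485 − 3.9732 = 7.08 K.

7.08 K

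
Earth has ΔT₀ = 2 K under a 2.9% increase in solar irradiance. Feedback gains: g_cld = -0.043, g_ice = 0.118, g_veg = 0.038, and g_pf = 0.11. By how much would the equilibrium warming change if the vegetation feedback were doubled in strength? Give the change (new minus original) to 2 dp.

Original: g = 0.223, ΔT = 2/(1−0.223) = 2.5740 K.
With doubled vegetation: g' = 0.261, ΔT' = 2/(1−0.261) = 2.7064 K.
Change = 2.7064 − 2.5740 = 0.13 K.

0.13 K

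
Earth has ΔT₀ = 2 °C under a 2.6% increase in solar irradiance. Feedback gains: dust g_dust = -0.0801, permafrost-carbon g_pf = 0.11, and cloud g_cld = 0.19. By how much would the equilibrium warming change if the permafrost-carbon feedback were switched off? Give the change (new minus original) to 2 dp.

-0.32 °C

Original: g = 0.2199, ΔT = 2/(1−0.2199) = 2.5638 °C.
Without permafrost-carbon: g' = 0.1099, ΔT' = 2/(1−0.1099) = 2.2469 °C.
Change = 2.2469 − 2.5638 = -0.32 °C.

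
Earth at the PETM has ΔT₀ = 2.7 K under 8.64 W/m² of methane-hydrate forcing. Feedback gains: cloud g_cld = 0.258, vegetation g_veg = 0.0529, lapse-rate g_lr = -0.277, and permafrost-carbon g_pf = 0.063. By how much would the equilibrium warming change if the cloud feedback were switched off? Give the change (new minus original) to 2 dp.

-0.66 K

Original: g = 0.0969, ΔT = 2.7/(1−0.0969) = 2.9897 K.
Without cloud: g' = -0.1611, ΔT' = 2.7/(1+0.1611) = 2.3254 K.
Change = 2.3254 − 2.9897 = -0.66 K.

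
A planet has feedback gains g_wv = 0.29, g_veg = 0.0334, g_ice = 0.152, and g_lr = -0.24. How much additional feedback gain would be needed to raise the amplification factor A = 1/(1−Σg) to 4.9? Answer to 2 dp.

0.56

Current total gain = 0.2354.
Target gain for A = 4.9: g* = 1 − 1/4.9 = 0.7959.
Additional gain needed = 0.7959 − 0.2354 = 0.56.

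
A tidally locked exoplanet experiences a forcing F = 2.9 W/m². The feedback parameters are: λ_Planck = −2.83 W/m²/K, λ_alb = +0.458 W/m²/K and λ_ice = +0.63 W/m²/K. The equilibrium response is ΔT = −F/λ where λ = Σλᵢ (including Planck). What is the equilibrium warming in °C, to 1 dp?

1.7 °C

Net feedback parameter λ = (−2.83) + (+0.458) + (+0.63) = -1.742 W/m²/K.
ΔT = −F/λ = −2.9/(-1.742) = 1.7 °C.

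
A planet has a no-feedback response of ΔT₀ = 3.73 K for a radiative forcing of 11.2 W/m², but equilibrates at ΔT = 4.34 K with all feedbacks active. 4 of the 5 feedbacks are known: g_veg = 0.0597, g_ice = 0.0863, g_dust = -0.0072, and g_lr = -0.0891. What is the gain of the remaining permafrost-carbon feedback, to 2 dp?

0.09

Amplification A = ΔT/ΔT₀ = 4.34/3.73 = 1.164.
Total gain g = 1 − 1/A = 1 − 1/1.164 = 0.1409.
Known gains sum to 0.0597 + 0.0863 − 0.0072 − 0.0891 = 0.0497.
g_pf = 0.1409 − 0.0497 = 0.09.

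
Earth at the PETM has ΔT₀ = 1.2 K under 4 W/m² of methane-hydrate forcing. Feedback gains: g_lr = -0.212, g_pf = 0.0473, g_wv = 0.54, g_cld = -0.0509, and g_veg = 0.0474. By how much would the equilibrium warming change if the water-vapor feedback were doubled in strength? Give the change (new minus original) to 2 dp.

11.70 K

Original: g = 0.3718, ΔT = 1.2/(1−0.3718) = 1.9102 K.
With doubled water-vapor: g' = 0.9118, ΔT' = 1.2/(1−0.9118) = 13.6054 K.
Change = 13.6054 − 1.9102 = 11.70 K.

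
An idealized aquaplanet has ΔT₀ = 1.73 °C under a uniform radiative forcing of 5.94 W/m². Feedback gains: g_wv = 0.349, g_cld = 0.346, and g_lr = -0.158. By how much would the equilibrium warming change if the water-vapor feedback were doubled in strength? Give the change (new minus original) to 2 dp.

11.44 °C

Original: g = 0.537, ΔT = 1.73/(1−0.537) = 3.7365 °C.
With doubled water-vapor: g' = 0.886, ΔT' = 1.73/(1−0.886) = 15.1754 °C.
Change = 15.1754 − 3.7365 = 11.44 °C.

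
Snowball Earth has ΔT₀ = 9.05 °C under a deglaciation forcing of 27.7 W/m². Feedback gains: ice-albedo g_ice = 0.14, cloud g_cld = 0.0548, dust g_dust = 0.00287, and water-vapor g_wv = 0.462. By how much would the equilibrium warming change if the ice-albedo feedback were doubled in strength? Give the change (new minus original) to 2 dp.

18.58 °C

Original: g = 0.65967, ΔT = 9.05/(1−0.65967) = 26.5918 °C.
With doubled ice-albedo: g' = 0.79967, ΔT' = 9.05/(1−0.79967) = 45.1755 °C.
Change = 45.1755 − 26.5918 = 18.58 °C.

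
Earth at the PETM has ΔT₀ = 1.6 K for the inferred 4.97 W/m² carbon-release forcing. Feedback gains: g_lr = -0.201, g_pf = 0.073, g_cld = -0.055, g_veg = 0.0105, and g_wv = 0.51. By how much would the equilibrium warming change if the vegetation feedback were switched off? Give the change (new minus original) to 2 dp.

Original: g = 0.3375, ΔT = 1.6/(1−0.3375) = 2.4151 K.
Without vegetation: g' = 0.327, ΔT' = 1.6/(1−0.327) = 2.3774 K.
Change = 2.3774 − 2.4151 = -0.04 K.

-0.04 K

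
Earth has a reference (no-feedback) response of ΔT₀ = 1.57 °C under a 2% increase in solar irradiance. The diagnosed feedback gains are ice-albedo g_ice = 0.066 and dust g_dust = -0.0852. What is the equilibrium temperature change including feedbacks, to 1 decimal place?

Total gain g = 0.066 − 0.0852 = -0.0192.
Amplification A = 1/(1 + 0.0192) = 0.9812.
ΔT = 1.57 × 0.9812 = 1.5 °C.

1.5 °C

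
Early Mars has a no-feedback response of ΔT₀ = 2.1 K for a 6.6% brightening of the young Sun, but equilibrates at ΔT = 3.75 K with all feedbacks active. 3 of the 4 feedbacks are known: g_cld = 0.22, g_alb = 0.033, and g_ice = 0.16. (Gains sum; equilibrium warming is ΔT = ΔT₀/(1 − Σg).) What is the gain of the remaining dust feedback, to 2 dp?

0.03

Amplification A = ΔT/ΔT₀ = 3.75/2.1 = 1.786.
Total gain g = 1 − 1/A = 1 − 1/1.786 = 0.4401.
Known gains sum to 0.22 + 0.033 + 0.16 = 0.413.
g_dust = 0.4401 − 0.413 = 0.03.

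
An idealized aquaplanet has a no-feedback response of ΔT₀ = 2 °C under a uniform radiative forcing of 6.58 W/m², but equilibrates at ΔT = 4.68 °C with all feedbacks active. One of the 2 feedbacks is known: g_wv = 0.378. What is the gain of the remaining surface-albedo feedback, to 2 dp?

Amplification A = ΔT/ΔT₀ = 4.68/2 = 2.34.
Total gain g = 1 − 1/A = 1 − 1/2.34 = 0.5726.
The known gain is 0.378.
g_alb = 0.5726 − 0.378 = 0.19.

0.19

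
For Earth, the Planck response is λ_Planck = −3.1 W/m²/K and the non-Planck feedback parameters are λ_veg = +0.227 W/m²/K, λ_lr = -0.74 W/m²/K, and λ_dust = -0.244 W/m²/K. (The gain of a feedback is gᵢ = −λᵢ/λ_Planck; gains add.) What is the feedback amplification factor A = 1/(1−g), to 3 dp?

0.804

Convert to gains: g_veg = 0.227/3.1 = 0.07323; g_lr = -0.74/3.1 = -0.2387; g_dust = -0.244/3.1 = -0.07871.
Total gain g = -0.24418.
A = 1/(1 + 0.24418) = 0.804.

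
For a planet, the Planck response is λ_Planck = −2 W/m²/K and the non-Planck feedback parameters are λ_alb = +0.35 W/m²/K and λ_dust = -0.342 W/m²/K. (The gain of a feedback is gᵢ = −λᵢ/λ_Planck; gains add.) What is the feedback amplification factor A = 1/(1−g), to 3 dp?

Convert to gains: g_alb = 0.35/2 = 0.175; g_dust = -0.342/2 = -0.171.
Total gain g = 0.004.
A = 1/(1 − 0.004) = 1.004.

1.004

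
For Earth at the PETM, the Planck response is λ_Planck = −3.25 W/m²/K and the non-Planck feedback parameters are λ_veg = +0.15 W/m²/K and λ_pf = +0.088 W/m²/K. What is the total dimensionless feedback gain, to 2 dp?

0.07

Convert to gains: g_veg = 0.15/3.25 = 0.04615; g_pf = 0.088/3.25 = 0.02708.
Total gain g = 0.07323.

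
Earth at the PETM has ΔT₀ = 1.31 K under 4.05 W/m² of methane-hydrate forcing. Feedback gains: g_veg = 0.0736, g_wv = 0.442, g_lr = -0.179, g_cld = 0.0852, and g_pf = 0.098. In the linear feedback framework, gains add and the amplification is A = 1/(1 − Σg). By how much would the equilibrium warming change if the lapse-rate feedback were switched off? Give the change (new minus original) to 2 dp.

1.62 K

Original: g = 0.5198, ΔT = 1.31/(1−0.5198) = 2.7280 K.
Without lapse-rate: g' = 0.6988, ΔT' = 1.31/(1−0.6988) = 4.3493 K.
Change = 4.3493 − 2.7280 = 1.62 K.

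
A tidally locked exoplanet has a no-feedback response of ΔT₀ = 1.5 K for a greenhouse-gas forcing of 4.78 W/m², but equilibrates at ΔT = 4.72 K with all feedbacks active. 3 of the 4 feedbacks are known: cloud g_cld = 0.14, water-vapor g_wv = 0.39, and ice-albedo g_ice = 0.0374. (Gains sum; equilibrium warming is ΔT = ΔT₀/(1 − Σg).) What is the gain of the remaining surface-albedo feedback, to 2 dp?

Amplification A = ΔT/ΔT₀ = 4.72/1.5 = 3.147.
Total gain g = 1 − 1/A = 1 − 1/3.147 = 0.6822.
Known gains sum to 0.14 + 0.39 + 0.0374 = 0.5674.
g_alb = 0.6822 − 0.5674 = 0.11.

0.11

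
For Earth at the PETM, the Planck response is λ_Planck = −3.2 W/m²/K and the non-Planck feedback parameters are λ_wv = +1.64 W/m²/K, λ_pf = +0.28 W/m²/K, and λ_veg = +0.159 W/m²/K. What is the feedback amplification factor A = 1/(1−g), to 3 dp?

Convert to gains: g_wv = 1.64/3.2 = 0.5125; g_pf = 0.28/3.2 = 0.0875; g_veg = 0.159/3.2 = 0.04969.
Total gain g = 0.64969.
A = 1/(1 − 0.64969) = 2.855.

2.855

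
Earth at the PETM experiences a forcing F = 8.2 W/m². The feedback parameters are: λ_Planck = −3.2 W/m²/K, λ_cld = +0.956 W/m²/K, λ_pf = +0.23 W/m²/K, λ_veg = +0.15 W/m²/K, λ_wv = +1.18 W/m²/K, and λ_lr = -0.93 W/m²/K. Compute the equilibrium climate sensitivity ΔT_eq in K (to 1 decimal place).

Net feedback parameter λ = (−3.2) + (+0.956) + (+0.23) + (+0.15) + (+1.18) + (-0.93) = -1.614 W/m²/K.
ΔT = −F/λ = −8.2/(-1.614) = 5.1 K.

5.1 K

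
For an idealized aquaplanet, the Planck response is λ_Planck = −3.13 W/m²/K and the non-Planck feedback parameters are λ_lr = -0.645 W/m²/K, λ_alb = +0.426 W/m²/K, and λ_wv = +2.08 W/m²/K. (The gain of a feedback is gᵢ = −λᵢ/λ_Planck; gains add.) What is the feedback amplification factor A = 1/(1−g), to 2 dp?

Convert to gains: g_lr = -0.645/3.13 = -0.2061; g_alb = 0.426/3.13 = 0.1361; g_wv = 2.08/3.13 = 0.6645.
Total gain g = 0.5945.
A = 1/(1 − 0.5945) = 2.47.

2.47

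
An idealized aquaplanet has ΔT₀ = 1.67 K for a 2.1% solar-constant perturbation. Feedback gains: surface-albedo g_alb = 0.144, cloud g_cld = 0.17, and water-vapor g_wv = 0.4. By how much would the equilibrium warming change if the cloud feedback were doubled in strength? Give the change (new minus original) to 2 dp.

8.56 K

Original: g = 0.714, ΔT = 1.67/(1−0.714) = 5.8392 K.
With doubled cloud: g' = 0.884, ΔT' = 1.67/(1−0.884) = 14.3966 K.
Change = 14.3966 − 5.8392 = 8.56 K.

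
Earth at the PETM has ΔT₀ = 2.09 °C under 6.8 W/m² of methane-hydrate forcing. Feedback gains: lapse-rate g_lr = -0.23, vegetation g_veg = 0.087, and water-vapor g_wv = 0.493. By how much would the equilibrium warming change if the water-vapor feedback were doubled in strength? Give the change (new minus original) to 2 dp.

Original: g = 0.35, ΔT = 2.09/(1−0.35) = 3.2154 °C.
With doubled water-vapor: g' = 0.843, ΔT' = 2.09/(1−0.843) = 13.3121 °C.
Change = 13.3121 − 3.2154 = 10.10 °C.

10.10 °C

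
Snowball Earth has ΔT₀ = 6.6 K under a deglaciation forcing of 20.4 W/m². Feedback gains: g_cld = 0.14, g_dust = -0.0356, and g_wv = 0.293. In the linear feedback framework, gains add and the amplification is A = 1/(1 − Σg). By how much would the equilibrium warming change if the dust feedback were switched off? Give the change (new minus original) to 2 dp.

Original: g = 0.3974, ΔT = 6.6/(1−0.3974) = 10.9525 K.
Without dust: g' = 0.433, ΔT' = 6.6/(1−0.433) = 11.6402 K.
Change = 11.6402 − 10.9525 = 0.69 K.

0.69 K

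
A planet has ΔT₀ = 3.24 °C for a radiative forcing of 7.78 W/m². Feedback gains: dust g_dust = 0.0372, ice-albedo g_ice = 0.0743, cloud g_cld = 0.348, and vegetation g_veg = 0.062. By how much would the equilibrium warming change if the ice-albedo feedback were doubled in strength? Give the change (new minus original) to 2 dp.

1.24 °C

Original: g = 0.5215, ΔT = 3.24/(1−0.5215) = 6.7712 °C.
With doubled ice-albedo: g' = 0.5958, ΔT' = 3.24/(1−0.5958) = 8.0158 °C.
Change = 8.0158 − 6.7712 = 1.24 °C.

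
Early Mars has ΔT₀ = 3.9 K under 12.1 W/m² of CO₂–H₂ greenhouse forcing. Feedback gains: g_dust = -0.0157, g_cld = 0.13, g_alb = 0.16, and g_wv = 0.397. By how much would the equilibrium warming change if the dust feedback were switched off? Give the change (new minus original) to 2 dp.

0.60 K

Original: g = 0.6713, ΔT = 3.9/(1−0.6713) = 11.8649 K.
Without dust: g' = 0.687, ΔT' = 3.9/(1−0.687) = 12.4601 K.
Change = 12.4601 − 11.8649 = 0.60 K.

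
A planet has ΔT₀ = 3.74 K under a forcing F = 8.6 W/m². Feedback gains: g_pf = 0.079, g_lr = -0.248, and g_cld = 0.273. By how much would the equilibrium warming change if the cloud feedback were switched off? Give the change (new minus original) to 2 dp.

-0.97 K

Original: g = 0.104, ΔT = 3.74/(1−0.104) = 4.1741 K.
Without cloud: g' = -0.169, ΔT' = 3.74/(1+0.169) = 3.1993 K.
Change = 3.1993 − 4.1741 = -0.97 K.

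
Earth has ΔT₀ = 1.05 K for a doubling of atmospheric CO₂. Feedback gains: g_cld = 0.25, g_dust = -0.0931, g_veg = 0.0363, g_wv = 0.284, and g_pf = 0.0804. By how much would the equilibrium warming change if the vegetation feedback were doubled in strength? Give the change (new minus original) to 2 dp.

0.21 K

Original: g = 0.5576, ΔT = 1.05/(1−0.5576) = 2.3734 K.
With doubled vegetation: g' = 0.5939, ΔT' = 1.05/(1−0.5939) = 2.5856 K.
Change = 2.5856 − 2.3734 = 0.21 K.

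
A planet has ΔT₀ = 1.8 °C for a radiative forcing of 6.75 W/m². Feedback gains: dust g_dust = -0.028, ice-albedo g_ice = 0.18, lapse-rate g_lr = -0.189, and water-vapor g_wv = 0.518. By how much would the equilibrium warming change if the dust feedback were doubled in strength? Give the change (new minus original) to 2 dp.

Original: g = 0.481, ΔT = 1.8/(1−0.481) = 3.4682 °C.
With doubled dust: g' = 0.453, ΔT' = 1.8/(1−0.453) = 3.2907 °C.
Change = 3.2907 − 3.4682 = -0.18 °C.

-0.18 °C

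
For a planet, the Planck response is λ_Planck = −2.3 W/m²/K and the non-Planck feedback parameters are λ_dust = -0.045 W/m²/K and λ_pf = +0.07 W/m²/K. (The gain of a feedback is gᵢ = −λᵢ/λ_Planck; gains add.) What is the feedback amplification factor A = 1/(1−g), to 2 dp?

1.01

Convert to gains: g_dust = -0.045/2.3 = -0.01957; g_pf = 0.07/2.3 = 0.03043.
Total gain g = 0.01086.
A = 1/(1 − 0.01086) = 1.01.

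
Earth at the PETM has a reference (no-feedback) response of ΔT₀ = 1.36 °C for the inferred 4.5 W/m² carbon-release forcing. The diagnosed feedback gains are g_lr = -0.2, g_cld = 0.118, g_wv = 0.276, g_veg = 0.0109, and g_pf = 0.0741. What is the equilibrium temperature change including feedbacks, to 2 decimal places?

Total gain g = -0.2 + 0.118 + 0.276 + 0.0109 + 0.0741 = 0.279.
Amplification A = 1/(1 − 0.279) = 1.387.
ΔT = 1.36 × 1.387 = 1.89 °C.

1.89 °C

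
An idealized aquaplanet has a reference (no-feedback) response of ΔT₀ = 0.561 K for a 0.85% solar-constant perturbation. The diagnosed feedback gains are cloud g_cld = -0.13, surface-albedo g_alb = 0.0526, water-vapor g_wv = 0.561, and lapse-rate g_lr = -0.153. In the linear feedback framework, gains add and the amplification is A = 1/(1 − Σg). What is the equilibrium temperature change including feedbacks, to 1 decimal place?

0.8 K

Total gain g = -0.13 + 0.0526 + 0.561 − 0.153 = 0.3306.
Amplification A = 1/(1 − 0.3306) = 1.494.
ΔT = 0.561 × 1.494 = 0.8 K.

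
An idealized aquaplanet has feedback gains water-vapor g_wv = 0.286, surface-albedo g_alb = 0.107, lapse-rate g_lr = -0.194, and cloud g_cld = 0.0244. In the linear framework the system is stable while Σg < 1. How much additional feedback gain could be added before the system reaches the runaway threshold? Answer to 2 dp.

0.78

Current total gain = 0.286 + 0.107 − 0.194 + 0.0244 = 0.2234.
Margin to runaway = 1 − 0.2234 = 0.78.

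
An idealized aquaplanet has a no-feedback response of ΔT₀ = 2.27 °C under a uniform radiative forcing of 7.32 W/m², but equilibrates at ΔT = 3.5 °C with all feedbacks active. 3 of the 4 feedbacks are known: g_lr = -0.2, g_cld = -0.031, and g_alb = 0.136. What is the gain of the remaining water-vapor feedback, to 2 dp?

0.45

Amplification A = ΔT/ΔT₀ = 3.5/2.27 = 1.542.
Total gain g = 1 − 1/A = 1 − 1/1.542 = 0.3515.
Known gains sum to -0.2 − 0.031 + 0.136 = -0.095.
g_wv = 0.3515 + 0.095 = 0.45.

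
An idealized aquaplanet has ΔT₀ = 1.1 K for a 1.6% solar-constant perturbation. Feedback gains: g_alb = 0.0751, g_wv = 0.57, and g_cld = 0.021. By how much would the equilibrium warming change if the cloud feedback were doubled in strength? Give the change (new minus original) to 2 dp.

Original: g = 0.6661, ΔT = 1.1/(1−0.6661) = 3.2944 K.
With doubled cloud: g' = 0.6871, ΔT' = 1.1/(1−0.6871) = 3.5155 K.
Change = 3.5155 − 3.2944 = 0.22 K.

0.22 K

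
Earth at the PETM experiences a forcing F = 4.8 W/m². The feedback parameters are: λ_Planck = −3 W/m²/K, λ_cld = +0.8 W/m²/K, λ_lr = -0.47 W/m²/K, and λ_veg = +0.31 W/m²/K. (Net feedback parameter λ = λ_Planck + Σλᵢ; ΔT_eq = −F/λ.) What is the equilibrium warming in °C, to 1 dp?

2.0 °C

Net feedback parameter λ = (−3) + (+0.8) + (-0.47) + (+0.31) = -2.36 W/m²/K.
ΔT = −F/λ = −4.8/(-2.36) = 2.0 °C.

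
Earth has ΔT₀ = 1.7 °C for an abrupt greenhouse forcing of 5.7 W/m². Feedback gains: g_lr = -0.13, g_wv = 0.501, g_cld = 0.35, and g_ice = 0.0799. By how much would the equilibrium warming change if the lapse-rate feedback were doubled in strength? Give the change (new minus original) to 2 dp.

-3.37 °C

Original: g = 0.8009, ΔT = 1.7/(1−0.8009) = 8.5384 °C.
With doubled lapse-rate: g' = 0.6709, ΔT' = 1.7/(1−0.6709) = 5.1656 °C.
Change = 5.1656 − 8.5384 = -3.37 °C.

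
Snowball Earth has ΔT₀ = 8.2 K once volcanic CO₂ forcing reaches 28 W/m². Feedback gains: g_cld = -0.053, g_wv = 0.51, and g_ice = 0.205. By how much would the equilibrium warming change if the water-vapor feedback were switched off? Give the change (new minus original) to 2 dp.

-14.59 K

Original: g = 0.662, ΔT = 8.2/(1−0.662) = 24.2604 K.
Without water-vapor: g' = 0.152, ΔT' = 8.2/(1−0.152) = 9.6698 K.
Change = 9.6698 − 24.2604 = -14.59 K.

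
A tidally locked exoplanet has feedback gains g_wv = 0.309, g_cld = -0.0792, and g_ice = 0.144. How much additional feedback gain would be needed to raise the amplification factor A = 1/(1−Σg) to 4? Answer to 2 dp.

Current total gain = 0.3738.
Target gain for A = 4: g* = 1 − 1/4 = 0.75.
Additional gain needed = 0.75 − 0.3738 = 0.38.

0.38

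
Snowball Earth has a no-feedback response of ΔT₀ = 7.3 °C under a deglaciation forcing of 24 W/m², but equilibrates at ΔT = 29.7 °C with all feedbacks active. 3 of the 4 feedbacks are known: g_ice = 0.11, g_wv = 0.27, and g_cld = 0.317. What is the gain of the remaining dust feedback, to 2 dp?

Amplification A = ΔT/ΔT₀ = 29.7/7.3 = 4.068.
Total gain g = 1 − 1/A = 1 − 1/4.068 = 0.7542.
Known gains sum to 0.11 + 0.27 + 0.317 = 0.697.
g_dust = 0.7542 − 0.697 = 0.06.

0.06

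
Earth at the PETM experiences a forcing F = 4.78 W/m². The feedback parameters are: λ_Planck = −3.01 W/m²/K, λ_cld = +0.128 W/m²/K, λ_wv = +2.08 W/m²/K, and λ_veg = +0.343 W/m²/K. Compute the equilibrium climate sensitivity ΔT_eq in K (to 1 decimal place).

10.4 K

Net feedback parameter λ = (−3.01) + (+0.128) + (+2.08) + (+0.343) = -0.459 W/m²/K.
ΔT = −F/λ = −4.78/(-0.459) = 10.4 K.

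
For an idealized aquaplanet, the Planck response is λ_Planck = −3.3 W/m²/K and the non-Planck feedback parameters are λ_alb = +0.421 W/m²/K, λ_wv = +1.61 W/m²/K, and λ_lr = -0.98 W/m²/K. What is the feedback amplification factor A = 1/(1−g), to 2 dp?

1.47

Convert to gains: g_alb = 0.421/3.3 = 0.1276; g_wv = 1.61/3.3 = 0.4879; g_lr = -0.98/3.3 = -0.297.
Total gain g = 0.3185.
A = 1/(1 − 0.3185) = 1.47.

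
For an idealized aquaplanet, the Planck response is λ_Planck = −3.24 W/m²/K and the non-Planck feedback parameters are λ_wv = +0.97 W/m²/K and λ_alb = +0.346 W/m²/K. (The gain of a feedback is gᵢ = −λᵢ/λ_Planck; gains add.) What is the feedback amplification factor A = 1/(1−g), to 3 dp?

1.684

Convert to gains: g_wv = 0.97/3.24 = 0.2994; g_alb = 0.346/3.24 = 0.1068.
Total gain g = 0.4062.
A = 1/(1 − 0.4062) = 1.684.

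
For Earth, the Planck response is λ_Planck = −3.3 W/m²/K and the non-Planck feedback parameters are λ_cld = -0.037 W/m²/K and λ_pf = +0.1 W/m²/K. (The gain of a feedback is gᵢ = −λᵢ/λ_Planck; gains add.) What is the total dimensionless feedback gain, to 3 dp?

Convert to gains: g_cld = -0.037/3.3 = -0.01121; g_pf = 0.1/3.3 = 0.0303.
Total gain g = 0.01909.

0.019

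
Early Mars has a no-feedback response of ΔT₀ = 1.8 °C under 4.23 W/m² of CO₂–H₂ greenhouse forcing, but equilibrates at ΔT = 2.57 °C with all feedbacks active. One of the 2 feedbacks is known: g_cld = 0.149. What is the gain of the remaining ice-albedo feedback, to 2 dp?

Amplification A = ΔT/ΔT₀ = 2.57/1.8 = 1.428.
Total gain g = 1 − 1/A = 1 − 1/1.428 = 0.2997.
The known gain is 0.149.
g_ice = 0.2997 − 0.149 = 0.15.

0.15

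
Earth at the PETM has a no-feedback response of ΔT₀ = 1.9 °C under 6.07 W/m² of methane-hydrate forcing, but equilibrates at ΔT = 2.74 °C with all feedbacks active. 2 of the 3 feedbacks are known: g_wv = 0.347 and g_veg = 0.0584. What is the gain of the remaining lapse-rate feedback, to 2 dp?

-0.10

Amplification A = ΔT/ΔT₀ = 2.74/1.9 = 1.442.
Total gain g = 1 − 1/A = 1 − 1/1.442 = 0.3065.
Known gains sum to 0.347 + 0.0584 = 0.4054.
g_lr = 0.3065 − 0.4054 = -0.10.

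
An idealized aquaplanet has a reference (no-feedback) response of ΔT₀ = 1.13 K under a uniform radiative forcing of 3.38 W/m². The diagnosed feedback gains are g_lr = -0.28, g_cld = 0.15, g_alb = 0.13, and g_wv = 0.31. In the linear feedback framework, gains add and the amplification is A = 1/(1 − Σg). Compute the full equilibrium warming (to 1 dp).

1.6 K

Total gain g = -0.28 + 0.15 + 0.13 + 0.31 = 0.31.
Amplification A = 1/(1 − 0.31) = 1.449.
ΔT = 1.13 × 1.449 = 1.6 K.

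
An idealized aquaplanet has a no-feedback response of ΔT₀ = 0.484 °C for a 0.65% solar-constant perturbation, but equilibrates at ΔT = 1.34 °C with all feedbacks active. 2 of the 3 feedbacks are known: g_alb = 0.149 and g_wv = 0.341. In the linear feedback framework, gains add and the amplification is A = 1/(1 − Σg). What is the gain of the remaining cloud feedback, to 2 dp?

Amplification A = ΔT/ΔT₀ = 1.34/0.484 = 2.769.
Total gain g = 1 − 1/A = 1 − 1/2.769 = 0.6389.
Known gains sum to 0.149 + 0.341 = 0.49.
g_cld = 0.6389 − 0.49 = 0.15.

0.15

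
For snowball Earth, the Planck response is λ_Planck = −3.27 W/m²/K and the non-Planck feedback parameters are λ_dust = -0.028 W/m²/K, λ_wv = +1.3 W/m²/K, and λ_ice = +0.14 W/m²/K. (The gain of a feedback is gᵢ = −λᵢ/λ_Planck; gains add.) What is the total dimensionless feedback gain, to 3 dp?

Convert to gains: g_dust = -0.028/3.27 = -0.008563; g_wv = 1.3/3.27 = 0.3976; g_ice = 0.14/3.27 = 0.04281.
Total gain g = 0.431847.

0.432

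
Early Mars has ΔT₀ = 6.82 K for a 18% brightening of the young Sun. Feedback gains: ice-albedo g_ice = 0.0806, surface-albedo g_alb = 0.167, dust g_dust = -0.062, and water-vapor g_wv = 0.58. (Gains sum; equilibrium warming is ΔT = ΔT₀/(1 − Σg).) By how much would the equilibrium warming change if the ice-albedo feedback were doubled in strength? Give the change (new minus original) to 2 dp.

15.25 K

Original: g = 0.7656, ΔT = 6.82/(1−0.7656) = 29.0956 K.
With doubled ice-albedo: g' = 0.8462, ΔT' = 6.82/(1−0.8462) = 44.3433 K.
Change = 44.3433 − 29.0956 = 15.25 K.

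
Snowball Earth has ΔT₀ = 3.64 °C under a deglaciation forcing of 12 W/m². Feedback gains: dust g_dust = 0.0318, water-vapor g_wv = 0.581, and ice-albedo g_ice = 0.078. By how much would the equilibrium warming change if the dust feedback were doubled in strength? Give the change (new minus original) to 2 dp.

1.35 °C

Original: g = 0.6908, ΔT = 3.64/(1−0.6908) = 11.7723 °C.
With doubled dust: g' = 0.7226, ΔT' = 3.64/(1−0.7226) = 13.1218 °C.
Change = 13.1218 − 11.7723 = 1.35 °C.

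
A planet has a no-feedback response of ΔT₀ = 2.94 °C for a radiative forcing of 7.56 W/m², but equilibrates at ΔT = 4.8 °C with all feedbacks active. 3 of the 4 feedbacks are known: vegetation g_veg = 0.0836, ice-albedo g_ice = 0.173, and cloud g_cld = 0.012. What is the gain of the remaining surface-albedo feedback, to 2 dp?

0.12

Amplification A = ΔT/ΔT₀ = 4.8/2.94 = 1.633.
Total gain g = 1 − 1/A = 1 − 1/1.633 = 0.3876.
Known gains sum to 0.0836 + 0.173 + 0.012 = 0.2686.
g_alb = 0.3876 − 0.2686 = 0.12.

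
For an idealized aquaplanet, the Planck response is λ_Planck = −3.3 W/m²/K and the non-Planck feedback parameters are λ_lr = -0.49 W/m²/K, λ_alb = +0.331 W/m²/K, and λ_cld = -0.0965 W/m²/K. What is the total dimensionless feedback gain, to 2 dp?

-0.08

Convert to gains: g_lr = -0.49/3.3 = -0.1485; g_alb = 0.331/3.3 = 0.1003; g_cld = -0.0965/3.3 = -0.02924.
Total gain g = -0.07744.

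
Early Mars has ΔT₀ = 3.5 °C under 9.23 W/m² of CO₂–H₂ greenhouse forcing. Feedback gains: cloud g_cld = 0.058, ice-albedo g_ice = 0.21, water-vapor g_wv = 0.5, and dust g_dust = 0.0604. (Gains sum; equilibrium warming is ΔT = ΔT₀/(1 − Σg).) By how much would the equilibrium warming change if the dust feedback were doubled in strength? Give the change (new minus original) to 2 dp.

11.08 °C

Original: g = 0.8284, ΔT = 3.5/(1−0.8284) = 20.3963 °C.
With doubled dust: g' = 0.8888, ΔT' = 3.5/(1−0.8888) = 31.4748 °C.
Change = 31.4748 − 20.3963 = 11.08 °C.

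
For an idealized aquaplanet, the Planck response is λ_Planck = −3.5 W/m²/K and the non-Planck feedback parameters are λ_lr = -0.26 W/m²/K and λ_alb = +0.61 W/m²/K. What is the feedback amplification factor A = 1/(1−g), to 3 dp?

1.111

Convert to gains: g_lr = -0.26/3.5 = -0.07429; g_alb = 0.61/3.5 = 0.1743.
Total gain g = 0.10001.
A = 1/(1 − 0.10001) = 1.111.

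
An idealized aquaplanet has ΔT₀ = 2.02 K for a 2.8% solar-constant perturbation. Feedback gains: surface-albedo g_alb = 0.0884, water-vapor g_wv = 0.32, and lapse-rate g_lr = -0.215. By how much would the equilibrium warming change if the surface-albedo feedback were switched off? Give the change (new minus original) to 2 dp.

Original: g = 0.1934, ΔT = 2.02/(1−0.1934) = 2.5043 K.
Without surface-albedo: g' = 0.105, ΔT' = 2.02/(1−0.105) = 2.2570 K.
Change = 2.2570 − 2.5043 = -0.25 K.

-0.25 K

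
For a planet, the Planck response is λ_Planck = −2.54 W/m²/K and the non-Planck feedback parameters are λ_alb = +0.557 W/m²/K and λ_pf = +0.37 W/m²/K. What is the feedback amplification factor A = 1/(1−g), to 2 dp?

Convert to gains: g_alb = 0.557/2.54 = 0.2193; g_pf = 0.37/2.54 = 0.1457.
Total gain g = 0.365.
A = 1/(1 − 0.365) = 1.57.

1.57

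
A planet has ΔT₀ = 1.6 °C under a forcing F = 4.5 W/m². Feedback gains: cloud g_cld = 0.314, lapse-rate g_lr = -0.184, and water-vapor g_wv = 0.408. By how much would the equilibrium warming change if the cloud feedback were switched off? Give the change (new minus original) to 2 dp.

-1.40 °C

Original: g = 0.538, ΔT = 1.6/(1−0.538) = 3.4632 °C.
Without cloud: g' = 0.224, ΔT' = 1.6/(1−0.224) = 2.0619 °C.
Change = 2.0619 − 3.4632 = -1.40 °C.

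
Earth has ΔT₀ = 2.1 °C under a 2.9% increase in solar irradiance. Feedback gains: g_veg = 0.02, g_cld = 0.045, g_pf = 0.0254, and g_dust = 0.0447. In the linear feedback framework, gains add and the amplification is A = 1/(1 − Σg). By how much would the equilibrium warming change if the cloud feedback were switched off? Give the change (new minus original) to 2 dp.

-0.12 °C

Original: g = 0.1351, ΔT = 2.1/(1−0.1351) = 2.4280 °C.
Without cloud: g' = 0.0901, ΔT' = 2.1/(1−0.0901) = 2.3079 °C.
Change = 2.3079 − 2.4280 = -0.12 °C.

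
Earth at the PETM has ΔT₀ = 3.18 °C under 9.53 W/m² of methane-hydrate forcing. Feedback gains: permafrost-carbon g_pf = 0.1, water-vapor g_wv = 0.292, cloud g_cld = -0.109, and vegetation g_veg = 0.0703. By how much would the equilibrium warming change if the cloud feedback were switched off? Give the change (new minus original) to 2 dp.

1.00 °C

Original: g = 0.3533, ΔT = 3.18/(1−0.3533) = 4.9173 °C.
Without cloud: g' = 0.4623, ΔT' = 3.18/(1−0.4623) = 5.9141 °C.
Change = 5.9141 − 4.9173 = 1.00 °C.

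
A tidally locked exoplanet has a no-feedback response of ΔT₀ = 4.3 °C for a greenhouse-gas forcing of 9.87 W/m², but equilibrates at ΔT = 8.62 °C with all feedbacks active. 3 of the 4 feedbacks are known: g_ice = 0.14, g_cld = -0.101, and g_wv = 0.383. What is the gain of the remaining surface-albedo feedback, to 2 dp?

Amplification A = ΔT/ΔT₀ = 8.62/4.3 = 2.005.
Total gain g = 1 − 1/A = 1 − 1/2.005 = 0.5012.
Known gains sum to 0.14 − 0.101 + 0.383 = 0.422.
g_alb = 0.5012 − 0.422 = 0.08.

0.08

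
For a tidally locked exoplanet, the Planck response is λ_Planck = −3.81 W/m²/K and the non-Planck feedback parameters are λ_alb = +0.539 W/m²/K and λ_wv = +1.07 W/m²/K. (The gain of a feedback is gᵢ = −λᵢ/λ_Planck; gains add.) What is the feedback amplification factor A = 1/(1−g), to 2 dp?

Convert to gains: g_alb = 0.539/3.81 = 0.1415; g_wv = 1.07/3.81 = 0.2808.
Total gain g = 0.4223.
A = 1/(1 − 0.4223) = 1.73.

1.73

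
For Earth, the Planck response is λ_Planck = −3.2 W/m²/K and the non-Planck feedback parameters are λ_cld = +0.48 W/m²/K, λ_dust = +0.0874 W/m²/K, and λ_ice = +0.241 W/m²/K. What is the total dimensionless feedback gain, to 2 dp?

0.25

Convert to gains: g_cld = 0.48/3.2 = 0.15; g_dust = 0.0874/3.2 = 0.02731; g_ice = 0.241/3.2 = 0.07531.
Total gain g = 0.25262.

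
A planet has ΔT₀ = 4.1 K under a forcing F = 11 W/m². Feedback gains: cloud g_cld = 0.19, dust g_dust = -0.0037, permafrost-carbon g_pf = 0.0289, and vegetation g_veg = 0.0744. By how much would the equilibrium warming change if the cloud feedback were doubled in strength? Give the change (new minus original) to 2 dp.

Original: g = 0.2896, ΔT = 4.1/(1−0.2896) = 5.7714 K.
With doubled cloud: g' = 0.4796, ΔT' = 4.1/(1−0.4796) = 7.8786 K.
Change = 7.8786 − 5.7714 = 2.11 K.

2.11 K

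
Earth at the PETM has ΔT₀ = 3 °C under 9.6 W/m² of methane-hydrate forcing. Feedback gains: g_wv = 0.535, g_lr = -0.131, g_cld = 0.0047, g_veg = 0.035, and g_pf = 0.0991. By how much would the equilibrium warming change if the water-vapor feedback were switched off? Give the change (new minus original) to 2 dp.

Original: g = 0.5428, ΔT = 3/(1−0.5428) = 6.5617 °C.
Without water-vapor: g' = 0.0078, ΔT' = 3/(1−0.0078) = 3.0236 °C.
Change = 3.0236 − 6.5617 = -3.54 °C.

-3.54 °C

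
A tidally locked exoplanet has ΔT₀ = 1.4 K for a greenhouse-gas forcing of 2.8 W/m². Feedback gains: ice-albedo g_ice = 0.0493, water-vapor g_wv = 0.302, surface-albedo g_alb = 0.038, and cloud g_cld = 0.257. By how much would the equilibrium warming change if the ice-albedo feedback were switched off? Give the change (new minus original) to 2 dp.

-0.48 K

Original: g = 0.6463, ΔT = 1.4/(1−0.6463) = 3.9582 K.
Without ice-albedo: g' = 0.597, ΔT' = 1.4/(1−0.597) = 3.4739 K.
Change = 3.4739 − 3.9582 = -0.48 K.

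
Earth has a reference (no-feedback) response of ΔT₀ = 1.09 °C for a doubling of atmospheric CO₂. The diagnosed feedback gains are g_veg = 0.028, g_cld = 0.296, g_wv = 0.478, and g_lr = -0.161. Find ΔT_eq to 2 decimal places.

Total gain g = 0.028 + 0.296 + 0.478 − 0.161 = 0.641.
Amplification A = 1/(1 − 0.641) = 2.786.
ΔT = 1.09 × 2.786 = 3.04 °C.

3.04 °C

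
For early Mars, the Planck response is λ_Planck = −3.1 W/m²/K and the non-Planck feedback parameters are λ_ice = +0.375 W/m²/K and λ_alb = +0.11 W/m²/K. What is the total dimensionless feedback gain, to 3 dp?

0.156

Convert to gains: g_ice = 0.375/3.1 = 0.121; g_alb = 0.11/3.1 = 0.03548.
Total gain g = 0.15648.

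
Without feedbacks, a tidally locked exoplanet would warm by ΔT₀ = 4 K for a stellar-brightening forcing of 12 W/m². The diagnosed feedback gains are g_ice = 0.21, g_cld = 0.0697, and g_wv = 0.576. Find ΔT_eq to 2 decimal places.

Total gain g = 0.21 + 0.0697 + 0.576 = 0.8557.
Amplification A = 1/(1 − 0.8557) = 6.93.
ΔT = 4 × 6.93 = 27.72 K.

27.72 K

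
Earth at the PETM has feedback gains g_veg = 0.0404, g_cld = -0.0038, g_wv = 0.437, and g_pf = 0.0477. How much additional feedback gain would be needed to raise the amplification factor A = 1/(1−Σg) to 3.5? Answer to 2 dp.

Current total gain = 0.5213.
Target gain for A = 3.5: g* = 1 − 1/3.5 = 0.7143.
Additional gain needed = 0.7143 − 0.5213 = 0.19.

0.19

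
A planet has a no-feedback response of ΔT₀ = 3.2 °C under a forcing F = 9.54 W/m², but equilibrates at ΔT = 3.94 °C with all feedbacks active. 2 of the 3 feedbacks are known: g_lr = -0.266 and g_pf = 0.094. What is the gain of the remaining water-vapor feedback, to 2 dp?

Amplification A = ΔT/ΔT₀ = 3.94/3.2 = 1.231.
Total gain g = 1 − 1/A = 1 − 1/1.231 = 0.1877.
Known gains sum to -0.266 + 0.094 = -0.172.
g_wv = 0.1877 + 0.172 = 0.36.

0.36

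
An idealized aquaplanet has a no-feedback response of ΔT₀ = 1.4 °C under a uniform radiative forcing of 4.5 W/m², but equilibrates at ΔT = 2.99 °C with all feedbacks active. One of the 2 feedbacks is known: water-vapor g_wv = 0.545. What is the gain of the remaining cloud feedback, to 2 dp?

-0.01

Amplification A = ΔT/ΔT₀ = 2.99/1.4 = 2.136.
Total gain g = 1 − 1/A = 1 − 1/2.136 = 0.5318.
The known gain is 0.545.
g_cld = 0.5318 − 0.545 = -0.01.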